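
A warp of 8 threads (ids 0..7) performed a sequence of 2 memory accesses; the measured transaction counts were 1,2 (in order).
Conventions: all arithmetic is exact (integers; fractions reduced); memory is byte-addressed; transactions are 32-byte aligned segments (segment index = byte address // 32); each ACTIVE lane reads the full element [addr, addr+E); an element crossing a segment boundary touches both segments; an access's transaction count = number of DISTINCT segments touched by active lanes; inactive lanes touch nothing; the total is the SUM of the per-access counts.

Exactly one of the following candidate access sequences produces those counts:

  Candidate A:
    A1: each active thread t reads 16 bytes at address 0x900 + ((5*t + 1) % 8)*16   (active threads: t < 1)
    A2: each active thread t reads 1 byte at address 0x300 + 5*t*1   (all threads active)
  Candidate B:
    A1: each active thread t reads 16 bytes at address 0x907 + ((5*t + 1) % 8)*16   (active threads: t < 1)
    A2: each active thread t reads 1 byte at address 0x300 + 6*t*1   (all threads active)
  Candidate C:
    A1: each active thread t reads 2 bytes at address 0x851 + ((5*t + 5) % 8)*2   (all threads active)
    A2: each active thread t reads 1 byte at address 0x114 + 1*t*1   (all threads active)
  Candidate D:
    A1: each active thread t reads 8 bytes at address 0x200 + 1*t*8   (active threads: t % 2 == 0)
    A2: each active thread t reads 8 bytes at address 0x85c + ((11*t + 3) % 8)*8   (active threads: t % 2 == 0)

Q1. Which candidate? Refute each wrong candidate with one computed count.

B: A1 gives 2 transactions, not 1
C: A1 gives 2 transactions, not 1
D: A1 gives 2 transactions, not 1
A: all counts match (1,2)

Answer: A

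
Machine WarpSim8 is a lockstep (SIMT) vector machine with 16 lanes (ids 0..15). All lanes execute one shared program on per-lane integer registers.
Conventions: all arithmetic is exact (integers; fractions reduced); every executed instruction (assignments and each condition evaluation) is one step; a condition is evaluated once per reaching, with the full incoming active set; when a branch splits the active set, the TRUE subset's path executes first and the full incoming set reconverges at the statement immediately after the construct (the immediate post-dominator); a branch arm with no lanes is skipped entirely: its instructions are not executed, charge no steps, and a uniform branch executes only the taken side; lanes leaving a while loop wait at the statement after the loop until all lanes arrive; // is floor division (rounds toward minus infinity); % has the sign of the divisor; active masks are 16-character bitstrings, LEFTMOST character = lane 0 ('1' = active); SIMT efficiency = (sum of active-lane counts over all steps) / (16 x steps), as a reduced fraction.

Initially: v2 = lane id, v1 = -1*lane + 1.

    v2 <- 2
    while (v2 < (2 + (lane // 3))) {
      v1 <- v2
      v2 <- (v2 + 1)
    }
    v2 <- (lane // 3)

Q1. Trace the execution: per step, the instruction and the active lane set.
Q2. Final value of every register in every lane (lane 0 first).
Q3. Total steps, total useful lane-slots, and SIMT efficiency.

step 0: v2 <- 2                      1111111111111111
step 1: eval (v2 < (2 + (lane // 3))) 1111111111111111
step 2: v1 <- v2                     0001111111111111
step 3: v2 <- (v2 + 1)               0001111111111111
step 4: eval (v2 < (2 + (lane // 3))) 0001111111111111
step 5: v1 <- v2                     0000001111111111
step 6: v2 <- (v2 + 1)               0000001111111111
step 7: eval (v2 < (2 + (lane // 3))) 0000001111111111
step 8: v1 <- v2                     0000000001111111
step 9: v2 <- (v2 + 1)               0000000001111111
step 10: eval (v2 < (2 + (lane // 3))) 0000000001111111
step 11: v1 <- v2                     0000000000001111
step 12: v2 <- (v2 + 1)               0000000000001111
step 13: eval (v2 < (2 + (lane // 3))) 0000000000001111
step 14: v1 <- v2                     0000000000000001
step 15: v2 <- (v2 + 1)               0000000000000001
step 16: eval (v2 < (2 + (lane // 3))) 0000000000000001
step 17: v2 <- (lane // 3)            1111111111111111

Answer: 18 steps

v2: 0,0,0,1,1,1,2,2,2,3,3,3,4,4,4,5
v1: 1,0,-1,2,2,2,3,3,3,4,4,4,5,5,5,6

steps = 18; useful = 153; efficiency = 153/288 = 17/32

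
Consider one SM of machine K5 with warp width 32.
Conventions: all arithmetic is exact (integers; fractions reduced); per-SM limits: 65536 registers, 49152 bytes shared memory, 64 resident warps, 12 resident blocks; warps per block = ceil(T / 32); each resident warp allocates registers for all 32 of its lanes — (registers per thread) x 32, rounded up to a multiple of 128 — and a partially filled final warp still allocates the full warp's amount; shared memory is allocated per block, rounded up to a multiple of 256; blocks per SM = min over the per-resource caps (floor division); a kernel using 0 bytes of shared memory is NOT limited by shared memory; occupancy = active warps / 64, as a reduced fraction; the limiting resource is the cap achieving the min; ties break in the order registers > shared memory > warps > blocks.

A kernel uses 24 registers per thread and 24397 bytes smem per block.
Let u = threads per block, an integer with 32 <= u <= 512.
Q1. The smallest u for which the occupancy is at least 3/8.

Answer: u = 353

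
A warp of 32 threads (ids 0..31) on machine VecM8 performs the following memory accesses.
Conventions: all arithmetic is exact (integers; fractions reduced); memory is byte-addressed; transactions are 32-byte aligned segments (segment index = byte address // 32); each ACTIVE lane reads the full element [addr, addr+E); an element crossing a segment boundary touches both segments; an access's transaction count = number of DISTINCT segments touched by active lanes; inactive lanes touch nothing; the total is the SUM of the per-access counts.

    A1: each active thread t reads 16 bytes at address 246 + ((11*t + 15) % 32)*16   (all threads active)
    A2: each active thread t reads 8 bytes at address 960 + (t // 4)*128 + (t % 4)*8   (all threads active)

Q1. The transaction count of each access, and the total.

A1: 17 transactions
A2: 8 transactions

Answer: 17,8; total 25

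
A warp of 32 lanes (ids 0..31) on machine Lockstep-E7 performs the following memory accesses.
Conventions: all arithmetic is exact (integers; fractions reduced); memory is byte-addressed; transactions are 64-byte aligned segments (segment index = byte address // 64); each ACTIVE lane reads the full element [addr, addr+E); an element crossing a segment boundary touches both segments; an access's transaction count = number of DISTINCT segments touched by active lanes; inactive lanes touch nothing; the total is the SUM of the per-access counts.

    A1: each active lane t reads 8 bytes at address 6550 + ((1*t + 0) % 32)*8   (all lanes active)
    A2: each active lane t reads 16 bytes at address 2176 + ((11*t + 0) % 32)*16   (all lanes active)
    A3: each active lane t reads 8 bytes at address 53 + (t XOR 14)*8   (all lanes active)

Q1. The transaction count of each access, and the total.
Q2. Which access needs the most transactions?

A1: 5 transactions
A2: 8 transactions
A3: 5 transactions

Answer: 5,8,5; total 18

Answer: A2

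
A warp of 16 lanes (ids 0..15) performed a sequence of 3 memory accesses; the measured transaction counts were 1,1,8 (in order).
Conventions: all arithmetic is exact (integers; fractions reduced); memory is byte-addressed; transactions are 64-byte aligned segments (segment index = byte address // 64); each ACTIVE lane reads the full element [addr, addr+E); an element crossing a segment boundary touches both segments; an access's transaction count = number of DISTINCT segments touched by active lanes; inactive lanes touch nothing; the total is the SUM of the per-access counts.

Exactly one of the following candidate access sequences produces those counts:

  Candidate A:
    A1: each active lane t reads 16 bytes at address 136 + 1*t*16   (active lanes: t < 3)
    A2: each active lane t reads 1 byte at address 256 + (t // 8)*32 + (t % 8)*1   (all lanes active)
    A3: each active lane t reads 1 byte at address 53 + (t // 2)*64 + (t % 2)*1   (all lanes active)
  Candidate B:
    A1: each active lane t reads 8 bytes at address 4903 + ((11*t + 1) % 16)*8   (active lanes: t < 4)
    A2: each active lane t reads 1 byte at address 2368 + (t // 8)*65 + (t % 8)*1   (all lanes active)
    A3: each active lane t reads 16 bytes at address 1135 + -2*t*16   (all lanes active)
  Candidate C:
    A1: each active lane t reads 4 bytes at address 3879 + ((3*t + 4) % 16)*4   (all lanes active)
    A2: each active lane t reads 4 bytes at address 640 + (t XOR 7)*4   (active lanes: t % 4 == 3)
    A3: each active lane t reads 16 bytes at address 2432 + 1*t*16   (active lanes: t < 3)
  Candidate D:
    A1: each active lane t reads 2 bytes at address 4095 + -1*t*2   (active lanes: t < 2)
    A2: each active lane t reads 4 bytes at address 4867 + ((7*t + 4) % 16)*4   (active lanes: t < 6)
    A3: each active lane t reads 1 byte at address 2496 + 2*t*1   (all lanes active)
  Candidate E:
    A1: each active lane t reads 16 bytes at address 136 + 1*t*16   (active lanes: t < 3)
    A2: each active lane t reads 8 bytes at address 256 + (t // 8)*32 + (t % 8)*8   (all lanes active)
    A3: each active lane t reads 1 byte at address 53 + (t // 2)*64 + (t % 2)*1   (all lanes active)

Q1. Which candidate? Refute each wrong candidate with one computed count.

B: A1 gives 3 transactions, not 1
C: A1 gives 2 transactions, not 1
D: A1 gives 2 transactions, not 1
E: A2 gives 2 transactions, not 1
A: all counts match (1,1,8)

Answer: A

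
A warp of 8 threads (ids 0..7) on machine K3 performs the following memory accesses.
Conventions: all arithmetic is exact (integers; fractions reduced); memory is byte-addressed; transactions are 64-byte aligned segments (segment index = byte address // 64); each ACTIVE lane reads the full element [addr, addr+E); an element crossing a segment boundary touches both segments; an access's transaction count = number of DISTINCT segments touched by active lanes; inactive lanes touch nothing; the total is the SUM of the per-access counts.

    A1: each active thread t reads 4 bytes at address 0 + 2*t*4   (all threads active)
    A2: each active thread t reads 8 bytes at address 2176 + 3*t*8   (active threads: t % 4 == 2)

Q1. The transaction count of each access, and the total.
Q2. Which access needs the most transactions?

A1: 1 transaction
A2: 2 transactions

Answer: 1,2; total 3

Answer: A2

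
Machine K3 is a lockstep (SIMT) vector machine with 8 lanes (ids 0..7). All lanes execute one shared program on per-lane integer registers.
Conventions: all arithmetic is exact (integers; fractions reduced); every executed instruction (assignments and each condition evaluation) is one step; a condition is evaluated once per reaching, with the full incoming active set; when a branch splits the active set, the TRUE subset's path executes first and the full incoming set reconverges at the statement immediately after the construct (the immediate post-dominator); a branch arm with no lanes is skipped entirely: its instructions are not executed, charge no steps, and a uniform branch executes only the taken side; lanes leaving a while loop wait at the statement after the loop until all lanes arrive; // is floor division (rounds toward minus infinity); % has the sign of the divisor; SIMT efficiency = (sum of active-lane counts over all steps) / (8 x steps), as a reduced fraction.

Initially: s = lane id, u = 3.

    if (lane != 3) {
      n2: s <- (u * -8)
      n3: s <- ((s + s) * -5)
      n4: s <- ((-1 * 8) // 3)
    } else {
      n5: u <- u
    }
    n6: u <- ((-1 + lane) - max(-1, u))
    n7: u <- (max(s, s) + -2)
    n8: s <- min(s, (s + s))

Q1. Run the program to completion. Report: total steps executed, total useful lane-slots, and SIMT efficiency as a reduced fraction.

Answer: 8 steps, 54 useful, 27/32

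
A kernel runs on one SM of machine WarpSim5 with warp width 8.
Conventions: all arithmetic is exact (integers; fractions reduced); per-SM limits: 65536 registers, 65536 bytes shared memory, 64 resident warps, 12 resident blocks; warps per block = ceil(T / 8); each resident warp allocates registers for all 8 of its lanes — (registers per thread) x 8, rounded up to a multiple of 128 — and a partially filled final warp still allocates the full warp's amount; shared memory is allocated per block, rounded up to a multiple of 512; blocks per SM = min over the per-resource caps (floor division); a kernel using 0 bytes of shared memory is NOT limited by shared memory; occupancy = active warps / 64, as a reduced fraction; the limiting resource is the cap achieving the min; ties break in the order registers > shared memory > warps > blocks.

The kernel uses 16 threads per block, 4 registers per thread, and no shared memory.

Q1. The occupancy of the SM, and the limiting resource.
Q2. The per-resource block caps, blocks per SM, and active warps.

Answer: occupancy 3/8, limited by blocks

registers: 256 blocks
shared memory: no limit (kernel uses none)
warps: 32 blocks
blocks: 12 blocks

Answer: 12 blocks, 24 active warps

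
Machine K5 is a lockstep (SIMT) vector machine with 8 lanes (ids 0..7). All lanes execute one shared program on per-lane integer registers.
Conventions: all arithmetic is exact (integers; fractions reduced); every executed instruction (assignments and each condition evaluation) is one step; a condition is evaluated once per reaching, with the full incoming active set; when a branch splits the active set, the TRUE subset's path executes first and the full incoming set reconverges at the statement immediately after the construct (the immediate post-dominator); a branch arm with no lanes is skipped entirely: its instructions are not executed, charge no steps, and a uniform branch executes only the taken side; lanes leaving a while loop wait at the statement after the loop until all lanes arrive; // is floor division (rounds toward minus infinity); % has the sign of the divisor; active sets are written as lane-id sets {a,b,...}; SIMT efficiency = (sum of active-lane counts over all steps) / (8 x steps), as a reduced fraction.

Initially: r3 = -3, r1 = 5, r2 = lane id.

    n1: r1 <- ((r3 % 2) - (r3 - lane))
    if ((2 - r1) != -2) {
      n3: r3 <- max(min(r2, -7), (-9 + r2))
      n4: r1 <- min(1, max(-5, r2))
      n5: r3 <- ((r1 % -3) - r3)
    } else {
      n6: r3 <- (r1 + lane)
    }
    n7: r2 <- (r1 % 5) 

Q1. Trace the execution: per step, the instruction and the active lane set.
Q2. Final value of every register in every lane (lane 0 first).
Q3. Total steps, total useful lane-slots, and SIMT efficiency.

step 0: r1 <- ((r3 % 2) - (r3 - lane)) {0,1,2,3,4,5,6,7}
step 1: eval ((2 - r1) != -2)        {0,1,2,3,4,5,6,7}
step 2: r3 <- max(min(r2, -7), (-9 + r2)) {1,2,3,4,5,6,7}
step 3: r1 <- min(1, max(-5, r2))    {1,2,3,4,5,6,7}
step 4: r3 <- ((r1 % -3) - r3)       {1,2,3,4,5,6,7}
step 5: r3 <- (r1 + lane)            {0}
step 6: r2 <- (r1 % 5)               {0,1,2,3,4,5,6,7}

Answer: 7 steps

r3: 4,5,5,4,3,2,1,0
r1: 4,1,1,1,1,1,1,1
r2: 4,1,1,1,1,1,1,1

steps = 7; useful = 46; efficiency = 46/56 = 23/28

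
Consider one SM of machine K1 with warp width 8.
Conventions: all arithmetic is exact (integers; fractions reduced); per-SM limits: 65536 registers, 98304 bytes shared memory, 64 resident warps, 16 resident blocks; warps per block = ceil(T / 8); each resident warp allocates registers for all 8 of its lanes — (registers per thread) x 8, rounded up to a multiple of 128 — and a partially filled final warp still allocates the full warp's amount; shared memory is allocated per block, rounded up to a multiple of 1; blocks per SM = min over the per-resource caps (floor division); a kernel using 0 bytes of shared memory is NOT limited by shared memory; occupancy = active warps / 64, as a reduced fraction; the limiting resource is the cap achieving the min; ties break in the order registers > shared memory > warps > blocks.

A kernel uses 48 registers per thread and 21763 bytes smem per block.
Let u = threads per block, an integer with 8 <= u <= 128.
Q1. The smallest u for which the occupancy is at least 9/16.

Answer: u = 65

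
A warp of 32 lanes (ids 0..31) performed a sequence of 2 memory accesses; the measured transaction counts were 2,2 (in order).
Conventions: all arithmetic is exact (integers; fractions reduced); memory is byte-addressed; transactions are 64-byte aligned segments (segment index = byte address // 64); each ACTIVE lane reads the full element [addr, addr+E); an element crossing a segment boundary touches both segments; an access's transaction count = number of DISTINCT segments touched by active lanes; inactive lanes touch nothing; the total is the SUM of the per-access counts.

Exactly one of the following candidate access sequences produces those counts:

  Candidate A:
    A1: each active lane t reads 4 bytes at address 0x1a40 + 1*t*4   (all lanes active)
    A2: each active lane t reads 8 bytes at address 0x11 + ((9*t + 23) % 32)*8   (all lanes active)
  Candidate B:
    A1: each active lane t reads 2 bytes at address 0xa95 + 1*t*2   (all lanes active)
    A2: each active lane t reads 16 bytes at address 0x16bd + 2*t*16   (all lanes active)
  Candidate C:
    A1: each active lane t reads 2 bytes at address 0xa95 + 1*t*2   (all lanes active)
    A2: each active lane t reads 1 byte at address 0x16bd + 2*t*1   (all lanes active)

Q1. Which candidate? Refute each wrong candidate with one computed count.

A: A2 gives 5 transactions, not 2
B: A2 gives 17 transactions, not 2
C: all counts match (2,2)

Answer: C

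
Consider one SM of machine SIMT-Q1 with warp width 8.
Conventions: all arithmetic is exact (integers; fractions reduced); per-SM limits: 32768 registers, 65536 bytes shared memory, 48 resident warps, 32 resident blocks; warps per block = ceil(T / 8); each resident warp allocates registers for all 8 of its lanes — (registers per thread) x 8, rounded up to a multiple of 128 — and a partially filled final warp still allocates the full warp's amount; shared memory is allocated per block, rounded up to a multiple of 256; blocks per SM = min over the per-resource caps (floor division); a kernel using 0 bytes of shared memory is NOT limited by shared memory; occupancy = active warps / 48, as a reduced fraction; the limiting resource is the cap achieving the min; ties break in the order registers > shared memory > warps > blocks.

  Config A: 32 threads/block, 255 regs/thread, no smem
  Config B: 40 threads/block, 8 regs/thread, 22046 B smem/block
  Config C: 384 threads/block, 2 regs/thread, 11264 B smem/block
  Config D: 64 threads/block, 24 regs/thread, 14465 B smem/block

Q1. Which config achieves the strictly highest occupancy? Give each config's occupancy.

occupancies: A 1/3, B 5/24, C 1, D 2/3

Answer: C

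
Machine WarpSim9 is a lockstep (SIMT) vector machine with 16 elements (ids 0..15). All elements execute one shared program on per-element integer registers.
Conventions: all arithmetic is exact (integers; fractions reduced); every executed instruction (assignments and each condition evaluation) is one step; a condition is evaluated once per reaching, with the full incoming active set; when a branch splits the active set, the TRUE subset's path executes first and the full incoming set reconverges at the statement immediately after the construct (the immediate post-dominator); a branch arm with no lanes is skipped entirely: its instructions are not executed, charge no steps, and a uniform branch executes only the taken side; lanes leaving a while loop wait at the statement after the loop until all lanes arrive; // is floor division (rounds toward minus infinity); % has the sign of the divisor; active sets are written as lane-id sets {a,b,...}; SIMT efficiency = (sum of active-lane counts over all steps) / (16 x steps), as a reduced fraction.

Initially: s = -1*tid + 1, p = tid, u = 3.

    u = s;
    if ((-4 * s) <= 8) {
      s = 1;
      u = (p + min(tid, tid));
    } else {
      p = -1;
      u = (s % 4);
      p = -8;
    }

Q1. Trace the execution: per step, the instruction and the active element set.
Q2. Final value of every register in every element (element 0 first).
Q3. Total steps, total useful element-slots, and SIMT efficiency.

step 0: u <- s                       {0,1,2,3,4,5,6,7,8,9,10,11,12,13,14,15}
step 1: eval ((-4 * s) <= 8)         {0,1,2,3,4,5,6,7,8,9,10,11,12,13,14,15}
step 2: s <- 1                       {0,1,2,3}
step 3: u <- (p + min(tid, tid))     {0,1,2,3}
step 4: p <- -1                      {4,5,6,7,8,9,10,11,12,13,14,15}
step 5: u <- (s % 4)                 {4,5,6,7,8,9,10,11,12,13,14,15}
step 6: p <- -8                      {4,5,6,7,8,9,10,11,12,13,14,15}

Answer: 7 steps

s: 1,1,1,1,-3,-4,-5,-6,-7,-8,-9,-10,-11,-12,-13,-14
p: 0,1,2,3,-8,-8,-8,-8,-8,-8,-8,-8,-8,-8,-8,-8
u: 0,2,4,6,1,0,3,2,1,0,3,2,1,0,3,2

steps = 7; useful = 76; efficiency = 76/112 = 19/28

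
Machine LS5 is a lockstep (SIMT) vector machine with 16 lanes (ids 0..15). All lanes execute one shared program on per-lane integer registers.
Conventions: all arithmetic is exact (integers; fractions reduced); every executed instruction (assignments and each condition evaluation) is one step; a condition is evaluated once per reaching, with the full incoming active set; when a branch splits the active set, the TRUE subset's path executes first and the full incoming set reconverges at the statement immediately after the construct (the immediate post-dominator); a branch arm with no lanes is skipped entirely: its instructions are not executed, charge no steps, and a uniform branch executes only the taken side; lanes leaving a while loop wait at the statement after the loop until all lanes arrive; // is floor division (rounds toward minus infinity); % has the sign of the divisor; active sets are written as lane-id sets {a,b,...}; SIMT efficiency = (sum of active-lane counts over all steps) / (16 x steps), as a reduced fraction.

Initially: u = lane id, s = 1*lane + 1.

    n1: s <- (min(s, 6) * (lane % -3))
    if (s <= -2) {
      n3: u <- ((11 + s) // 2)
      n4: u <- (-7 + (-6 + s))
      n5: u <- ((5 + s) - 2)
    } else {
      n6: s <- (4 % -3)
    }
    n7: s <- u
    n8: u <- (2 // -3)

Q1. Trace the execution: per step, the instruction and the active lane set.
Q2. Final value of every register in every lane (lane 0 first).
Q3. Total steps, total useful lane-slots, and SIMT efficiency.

step 0: s <- (min(s, 6) * (lane % -3)) {0,1,2,3,4,5,6,7,8,9,10,11,12,13,14,15}
step 1: eval (s <= -2)               {0,1,2,3,4,5,6,7,8,9,10,11,12,13,14,15}
step 2: u <- ((11 + s) // 2)         {1,2,4,5,7,8,10,11,13,14}
step 3: u <- (-7 + (-6 + s))         {1,2,4,5,7,8,10,11,13,14}
step 4: u <- ((5 + s) - 2)           {1,2,4,5,7,8,10,11,13,14}
step 5: s <- (4 % -3)                {0,3,6,9,12,15}
step 6: s <- u                       {0,1,2,3,4,5,6,7,8,9,10,11,12,13,14,15}
step 7: u <- (2 // -3)               {0,1,2,3,4,5,6,7,8,9,10,11,12,13,14,15}

Answer: 8 steps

u: -1,-1,-1,-1,-1,-1,-1,-1,-1,-1,-1,-1,-1,-1,-1,-1
s: 0,-1,0,3,-7,-3,6,-9,-3,9,-9,-3,12,-9,-3,15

steps = 8; useful = 100; efficiency = 100/128 = 25/32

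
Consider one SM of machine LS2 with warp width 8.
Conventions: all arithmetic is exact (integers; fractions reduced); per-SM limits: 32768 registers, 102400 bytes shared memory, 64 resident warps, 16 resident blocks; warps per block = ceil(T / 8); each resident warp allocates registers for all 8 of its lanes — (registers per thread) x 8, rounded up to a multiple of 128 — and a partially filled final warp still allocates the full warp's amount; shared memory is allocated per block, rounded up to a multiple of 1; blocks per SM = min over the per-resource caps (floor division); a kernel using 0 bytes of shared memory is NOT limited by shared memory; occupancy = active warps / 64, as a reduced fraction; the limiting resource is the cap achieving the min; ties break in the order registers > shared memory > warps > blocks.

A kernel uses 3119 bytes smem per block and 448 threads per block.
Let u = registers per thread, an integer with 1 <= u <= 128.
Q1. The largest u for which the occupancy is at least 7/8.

Answer: u = 64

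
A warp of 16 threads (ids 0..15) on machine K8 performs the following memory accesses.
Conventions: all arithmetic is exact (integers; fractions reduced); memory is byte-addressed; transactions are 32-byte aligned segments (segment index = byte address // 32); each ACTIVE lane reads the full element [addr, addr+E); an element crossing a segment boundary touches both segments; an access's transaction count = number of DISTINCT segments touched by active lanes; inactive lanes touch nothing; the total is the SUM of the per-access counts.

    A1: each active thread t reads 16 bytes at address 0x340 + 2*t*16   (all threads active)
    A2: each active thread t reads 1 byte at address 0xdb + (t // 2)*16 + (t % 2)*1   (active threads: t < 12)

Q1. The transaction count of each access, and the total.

A1: 16 transactions
A2: 4 transactions

Answer: 16,4; total 20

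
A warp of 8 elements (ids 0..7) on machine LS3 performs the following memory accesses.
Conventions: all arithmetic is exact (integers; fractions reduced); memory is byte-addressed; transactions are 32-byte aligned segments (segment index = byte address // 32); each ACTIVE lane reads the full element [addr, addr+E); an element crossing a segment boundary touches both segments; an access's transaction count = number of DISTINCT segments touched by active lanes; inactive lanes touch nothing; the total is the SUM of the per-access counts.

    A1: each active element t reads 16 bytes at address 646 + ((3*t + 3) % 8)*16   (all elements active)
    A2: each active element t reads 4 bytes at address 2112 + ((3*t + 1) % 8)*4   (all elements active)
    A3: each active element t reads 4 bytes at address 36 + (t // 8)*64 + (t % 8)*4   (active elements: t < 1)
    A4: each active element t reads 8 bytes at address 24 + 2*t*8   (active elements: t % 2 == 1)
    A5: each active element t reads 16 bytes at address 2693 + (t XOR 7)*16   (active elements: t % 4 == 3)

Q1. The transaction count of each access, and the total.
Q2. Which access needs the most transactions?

A1: 5 transactions
A2: 1 transaction
A3: 1 transaction
A4: 4 transactions
A5: 2 transactions

Answer: 5,1,1,4,2; total 13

Answer: A1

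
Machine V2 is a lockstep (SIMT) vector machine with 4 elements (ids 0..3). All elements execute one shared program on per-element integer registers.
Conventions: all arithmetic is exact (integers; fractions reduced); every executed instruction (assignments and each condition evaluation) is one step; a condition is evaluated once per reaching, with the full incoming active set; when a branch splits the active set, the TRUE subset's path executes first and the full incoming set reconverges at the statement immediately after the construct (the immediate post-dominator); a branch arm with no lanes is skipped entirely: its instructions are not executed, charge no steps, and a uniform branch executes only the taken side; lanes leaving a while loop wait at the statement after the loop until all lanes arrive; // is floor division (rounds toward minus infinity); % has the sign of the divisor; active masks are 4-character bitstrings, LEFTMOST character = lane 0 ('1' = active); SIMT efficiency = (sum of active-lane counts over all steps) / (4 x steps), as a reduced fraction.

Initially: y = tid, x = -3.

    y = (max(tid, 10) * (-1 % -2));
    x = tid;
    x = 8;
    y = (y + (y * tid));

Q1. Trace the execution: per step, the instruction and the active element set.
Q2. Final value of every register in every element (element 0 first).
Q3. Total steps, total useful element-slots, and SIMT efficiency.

step 0: y <- (max(tid, 10) * (-1 % -2)) 1111
step 1: x <- tid                     1111
step 2: x <- 8                       1111
step 3: y <- (y + (y * tid))         1111

Answer: 4 steps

y: -10,-20,-30,-40
x: 8,8,8,8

steps = 4; useful = 16; efficiency = 16/16 = 1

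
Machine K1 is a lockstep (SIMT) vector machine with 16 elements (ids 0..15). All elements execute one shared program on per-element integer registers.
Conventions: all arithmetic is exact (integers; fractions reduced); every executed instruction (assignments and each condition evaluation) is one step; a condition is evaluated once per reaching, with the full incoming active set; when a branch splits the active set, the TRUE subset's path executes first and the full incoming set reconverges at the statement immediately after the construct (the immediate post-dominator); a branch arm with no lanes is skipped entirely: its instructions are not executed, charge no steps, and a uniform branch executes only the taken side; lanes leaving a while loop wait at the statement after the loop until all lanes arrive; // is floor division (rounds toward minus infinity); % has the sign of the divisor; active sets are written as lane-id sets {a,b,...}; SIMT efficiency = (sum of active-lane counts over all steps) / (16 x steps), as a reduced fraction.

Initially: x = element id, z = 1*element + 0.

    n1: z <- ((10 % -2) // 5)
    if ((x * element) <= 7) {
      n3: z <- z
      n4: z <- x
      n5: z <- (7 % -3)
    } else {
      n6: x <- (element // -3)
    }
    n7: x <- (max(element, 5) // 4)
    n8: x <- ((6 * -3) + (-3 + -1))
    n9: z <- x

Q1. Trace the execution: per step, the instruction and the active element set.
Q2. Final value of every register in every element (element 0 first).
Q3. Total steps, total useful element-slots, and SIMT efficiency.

step 0: z <- ((10 % -2) // 5)        {0,1,2,3,4,5,6,7,8,9,10,11,12,13,14,15}
step 1: eval ((x * element) <= 7)    {0,1,2,3,4,5,6,7,8,9,10,11,12,13,14,15}
step 2: z <- z                       {0,1,2}
step 3: z <- x                       {0,1,2}
step 4: z <- (7 % -3)                {0,1,2}
step 5: x <- (element // -3)         {3,4,5,6,7,8,9,10,11,12,13,14,15}
step 6: x <- (max(element, 5) // 4)  {0,1,2,3,4,5,6,7,8,9,10,11,12,13,14,15}
step 7: x <- ((6 * -3) + (-3 + -1))  {0,1,2,3,4,5,6,7,8,9,10,11,12,13,14,15}
step 8: z <- x                       {0,1,2,3,4,5,6,7,8,9,10,11,12,13,14,15}

Answer: 9 steps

x: -22,-22,-22,-22,-22,-22,-22,-22,-22,-22,-22,-22,-22,-22,-22,-22
z: -22,-22,-22,-22,-22,-22,-22,-22,-22,-22,-22,-22,-22,-22,-22,-22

steps = 9; useful = 102; efficiency = 102/144 = 17/24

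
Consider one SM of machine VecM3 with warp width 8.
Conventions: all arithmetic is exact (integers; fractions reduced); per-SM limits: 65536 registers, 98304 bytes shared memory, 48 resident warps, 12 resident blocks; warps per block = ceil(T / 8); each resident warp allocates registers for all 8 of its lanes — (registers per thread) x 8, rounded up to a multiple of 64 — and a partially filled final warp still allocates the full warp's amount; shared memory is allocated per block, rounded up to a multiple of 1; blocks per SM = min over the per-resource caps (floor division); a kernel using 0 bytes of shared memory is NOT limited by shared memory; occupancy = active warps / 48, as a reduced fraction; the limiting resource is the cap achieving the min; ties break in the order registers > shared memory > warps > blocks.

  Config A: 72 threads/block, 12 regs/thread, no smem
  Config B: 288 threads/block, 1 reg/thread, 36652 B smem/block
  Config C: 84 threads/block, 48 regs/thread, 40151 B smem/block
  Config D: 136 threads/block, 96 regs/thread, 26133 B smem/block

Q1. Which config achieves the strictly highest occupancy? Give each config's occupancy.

occupancies: A 15/16, B 3/4, C 11/24, D 17/24

Answer: A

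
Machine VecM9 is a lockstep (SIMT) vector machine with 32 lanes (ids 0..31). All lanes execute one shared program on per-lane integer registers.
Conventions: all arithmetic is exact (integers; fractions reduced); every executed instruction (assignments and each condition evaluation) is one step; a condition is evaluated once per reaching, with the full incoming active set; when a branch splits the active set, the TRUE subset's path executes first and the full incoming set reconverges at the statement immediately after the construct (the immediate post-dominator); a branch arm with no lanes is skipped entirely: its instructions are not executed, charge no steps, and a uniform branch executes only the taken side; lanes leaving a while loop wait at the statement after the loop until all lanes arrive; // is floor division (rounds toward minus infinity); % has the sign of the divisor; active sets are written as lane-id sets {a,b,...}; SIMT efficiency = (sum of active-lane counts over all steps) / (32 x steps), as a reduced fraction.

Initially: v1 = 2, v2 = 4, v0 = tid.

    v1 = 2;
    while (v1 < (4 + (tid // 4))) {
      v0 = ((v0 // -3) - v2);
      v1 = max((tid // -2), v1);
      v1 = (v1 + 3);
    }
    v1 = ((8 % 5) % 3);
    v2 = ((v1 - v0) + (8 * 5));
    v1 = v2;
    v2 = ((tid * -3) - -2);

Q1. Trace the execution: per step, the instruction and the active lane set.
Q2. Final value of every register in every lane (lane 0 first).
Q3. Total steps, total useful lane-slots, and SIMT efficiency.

step 0: v1 <- 2                      {0,1,2,3,4,5,6,7,8,9,10,11,12,13,14,15,16,17,18,19,20,21,22,23,24,25,26,27,28,29,30,31}
step 1: eval (v1 < (4 + (tid // 4))) {0,1,2,3,4,5,6,7,8,9,10,11,12,13,14,15,16,17,18,19,20,21,22,23,24,25,26,27,28,29,30,31}
step 2: v0 <- ((v0 // -3) - v2)      {0,1,2,3,4,5,6,7,8,9,10,11,12,13,14,15,16,17,18,19,20,21,22,23,24,25,26,27,28,29,30,31}
step 3: v1 <- max((tid // -2), v1)   {0,1,2,3,4,5,6,7,8,9,10,11,12,13,14,15,16,17,18,19,20,21,22,23,24,25,26,27,28,29,30,31}
step 4: v1 <- (v1 + 3)               {0,1,2,3,4,5,6,7,8,9,10,11,12,13,14,15,16,17,18,19,20,21,22,23,24,25,26,27,28,29,30,31}
step 5: eval (v1 < (4 + (tid // 4))) {0,1,2,3,4,5,6,7,8,9,10,11,12,13,14,15,16,17,18,19,20,21,22,23,24,25,26,27,28,29,30,31}
step 6: v0 <- ((v0 // -3) - v2)      {8,9,10,11,12,13,14,15,16,17,18,19,20,21,22,23,24,25,26,27,28,29,30,31}
step 7: v1 <- max((tid // -2), v1)   {8,9,10,11,12,13,14,15,16,17,18,19,20,21,22,23,24,25,26,27,28,29,30,31}
step 8: v1 <- (v1 + 3)               {8,9,10,11,12,13,14,15,16,17,18,19,20,21,22,23,24,25,26,27,28,29,30,31}
step 9: eval (v1 < (4 + (tid // 4))) {8,9,10,11,12,13,14,15,16,17,18,19,20,21,22,23,24,25,26,27,28,29,30,31}
step 10: v0 <- ((v0 // -3) - v2)      {20,21,22,23,24,25,26,27,28,29,30,31}
step 11: v1 <- max((tid // -2), v1)   {20,21,22,23,24,25,26,27,28,29,30,31}
step 12: v1 <- (v1 + 3)               {20,21,22,23,24,25,26,27,28,29,30,31}
step 13: eval (v1 < (4 + (tid // 4))) {20,21,22,23,24,25,26,27,28,29,30,31}
step 14: v1 <- ((8 % 5) % 3)          {0,1,2,3,4,5,6,7,8,9,10,11,12,13,14,15,16,17,18,19,20,21,22,23,24,25,26,27,28,29,30,31}
step 15: v2 <- ((v1 - v0) + (8 * 5))  {0,1,2,3,4,5,6,7,8,9,10,11,12,13,14,15,16,17,18,19,20,21,22,23,24,25,26,27,28,29,30,31}
step 16: v1 <- v2                     {0,1,2,3,4,5,6,7,8,9,10,11,12,13,14,15,16,17,18,19,20,21,22,23,24,25,26,27,28,29,30,31}
step 17: v2 <- ((tid * -3) - -2)      {0,1,2,3,4,5,6,7,8,9,10,11,12,13,14,15,16,17,18,19,20,21,22,23,24,25,26,27,28,29,30,31}

Answer: 18 steps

v1: 44,45,45,45,46,46,46,47,42,42,42,42,42,41,41,41,41,41,41,41,44,44,44,44,44,44,44,44,44,44,44,45
v2: 2,-1,-4,-7,-10,-13,-16,-19,-22,-25,-28,-31,-34,-37,-40,-43,-46,-49,-52,-55,-58,-61,-64,-67,-70,-73,-76,-79,-82,-85,-88,-91
v0: -4,-5,-5,-5,-6,-6,-6,-7,-2,-2,-2,-2,-2,-1,-1,-1,-1,-1,-1,-1,-4,-4,-4,-4,-4,-4,-4,-4,-4,-4,-4,-5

steps = 18; useful = 464; efficiency = 464/576 = 29/36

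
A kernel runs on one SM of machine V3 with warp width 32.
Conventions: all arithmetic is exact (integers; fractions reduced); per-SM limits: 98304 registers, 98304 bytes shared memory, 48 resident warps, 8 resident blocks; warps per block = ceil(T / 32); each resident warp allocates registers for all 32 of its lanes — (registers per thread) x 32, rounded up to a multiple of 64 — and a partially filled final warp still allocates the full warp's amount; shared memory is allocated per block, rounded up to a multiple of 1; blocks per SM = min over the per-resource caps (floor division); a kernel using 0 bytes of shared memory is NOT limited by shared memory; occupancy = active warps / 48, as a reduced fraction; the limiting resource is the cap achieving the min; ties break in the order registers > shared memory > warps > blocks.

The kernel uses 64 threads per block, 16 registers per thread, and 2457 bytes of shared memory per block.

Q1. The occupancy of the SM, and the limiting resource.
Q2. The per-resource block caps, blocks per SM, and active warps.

Answer: occupancy 1/3, limited by blocks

registers: 96 blocks
shared memory: 40 blocks
warps: 24 blocks
blocks: 8 blocks

Answer: 8 blocks, 16 active warps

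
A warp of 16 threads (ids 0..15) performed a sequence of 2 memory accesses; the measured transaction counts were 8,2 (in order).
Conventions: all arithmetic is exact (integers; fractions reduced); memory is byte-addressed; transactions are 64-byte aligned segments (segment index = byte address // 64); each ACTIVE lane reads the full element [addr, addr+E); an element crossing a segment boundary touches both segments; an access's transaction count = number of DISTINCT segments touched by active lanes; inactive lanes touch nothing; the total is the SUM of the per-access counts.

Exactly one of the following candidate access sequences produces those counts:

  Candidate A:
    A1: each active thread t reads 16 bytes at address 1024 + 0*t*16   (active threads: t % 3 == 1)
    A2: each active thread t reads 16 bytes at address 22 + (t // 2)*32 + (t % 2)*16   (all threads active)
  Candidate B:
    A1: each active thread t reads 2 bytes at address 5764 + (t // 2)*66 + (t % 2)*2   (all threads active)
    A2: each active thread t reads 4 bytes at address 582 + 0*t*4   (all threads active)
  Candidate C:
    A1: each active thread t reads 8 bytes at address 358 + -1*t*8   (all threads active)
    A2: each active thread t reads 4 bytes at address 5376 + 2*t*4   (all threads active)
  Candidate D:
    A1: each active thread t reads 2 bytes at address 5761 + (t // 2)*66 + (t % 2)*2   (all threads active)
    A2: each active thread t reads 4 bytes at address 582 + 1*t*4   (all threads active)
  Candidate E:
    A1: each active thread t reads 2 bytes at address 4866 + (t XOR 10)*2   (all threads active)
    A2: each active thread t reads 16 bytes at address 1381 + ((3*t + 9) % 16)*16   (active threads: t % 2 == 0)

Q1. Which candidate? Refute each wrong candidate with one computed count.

A: A1 gives 1 transaction, not 8
B: A2 gives 1 transaction, not 2
C: A1 gives 3 transactions, not 8
E: A1 gives 1 transaction, not 8
D: all counts match (8,2)

Answer: D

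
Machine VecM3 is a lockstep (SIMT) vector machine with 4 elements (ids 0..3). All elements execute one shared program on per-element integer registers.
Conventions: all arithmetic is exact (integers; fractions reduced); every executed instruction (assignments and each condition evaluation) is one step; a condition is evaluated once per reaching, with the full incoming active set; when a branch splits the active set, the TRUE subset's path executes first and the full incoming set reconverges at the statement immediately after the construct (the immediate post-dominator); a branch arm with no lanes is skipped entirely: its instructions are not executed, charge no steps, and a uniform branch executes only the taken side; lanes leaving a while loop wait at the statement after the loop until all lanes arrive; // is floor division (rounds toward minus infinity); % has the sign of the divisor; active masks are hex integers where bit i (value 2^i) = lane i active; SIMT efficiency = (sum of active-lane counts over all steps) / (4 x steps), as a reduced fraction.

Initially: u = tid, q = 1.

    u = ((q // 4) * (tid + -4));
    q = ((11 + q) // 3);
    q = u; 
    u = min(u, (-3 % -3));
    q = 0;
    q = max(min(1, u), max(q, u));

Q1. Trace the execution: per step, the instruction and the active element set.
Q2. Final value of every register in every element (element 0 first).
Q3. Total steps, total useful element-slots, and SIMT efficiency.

step 0: u <- ((q // 4) * (tid + -4)) 0xf
step 1: q <- ((11 + q) // 3)         0xf
step 2: q <- u                       0xf
step 3: u <- min(u, (-3 % -3))       0xf
step 4: q <- 0                       0xf
step 5: q <- max(min(1, u), max(q, u)) 0xf

Answer: 6 steps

u: 0,0,0,0
q: 0,0,0,0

steps = 6; useful = 24; efficiency = 24/24 = 1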